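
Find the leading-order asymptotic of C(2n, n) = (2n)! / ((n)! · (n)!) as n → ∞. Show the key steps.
C(2n, n) ~ (4)^(n) · sqrt(1/(π·n))

Write N = n. Apply Stirling to each factorial:
  (2N)! ~ sqrt(2π·2N) · (2N/e)^(2N),
  N! ~ sqrt(2π N) · (N/e)^N,
  (1N)! ~ sqrt(2π·1N) · (1N/e)^(1N).
The exponential factors combine to (2N)^(2N) / (N^N · (1N)^(1N)) = 2^(2N)/1^(1N) = (2^2/1^1)^N = (4)^N.
The square-root prefactors combine to sqrt(2π·2N) / (sqrt(2π N)·sqrt(2π·1N)) = sqrt(2 / (2π·1·N)) = sqrt(1/(π·n)).
Substituting N = n: C(2n, n) ~ (4)^(n) · sqrt(1/(π·n)).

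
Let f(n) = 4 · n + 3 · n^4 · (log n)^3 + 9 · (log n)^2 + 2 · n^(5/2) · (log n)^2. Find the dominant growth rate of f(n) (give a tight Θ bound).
f(n) ∈ Θ(n^4 · (log n)^3)

Compare the terms by growth order. For large n, n^a · (log n)^b dominates n^a' · (log n)^b' iff a > a', or (a = a' and b > b'). Ranking the 4 terms shows the dominant one is 3 · n^4 · (log n)^3. Hence f(n) ∈ Θ(n^4 · (log n)^3).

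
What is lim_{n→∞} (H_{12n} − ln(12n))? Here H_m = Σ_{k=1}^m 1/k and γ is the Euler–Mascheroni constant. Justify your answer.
lim = γ

By Euler-Maclaurin, H_m = ln m + γ + O(1/m). So
  H_{12n} − ln(12n) = ln(12n) + γ − ln(12n) + O(1/n)
                       = ln(12/12) + γ + O(1/n).
Hence the limit is γ (since ln 1 = 0).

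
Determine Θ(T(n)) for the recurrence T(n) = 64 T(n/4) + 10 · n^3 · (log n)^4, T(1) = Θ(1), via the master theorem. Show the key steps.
T(n) = Θ(n^3 · (log n)^5)

Here log_4 64 = 3 and f(n) = 10 · n^3 · (log n)^4 = Θ(n^(log_4 64) · (log n)^4). This is the extended Case 2 of the master theorem (f matches the critical exponent up to log factors), giving T(n) = Θ(n^(log_4 64) · (log n)^(4+1)) = Θ(n^3 · (log n)^5).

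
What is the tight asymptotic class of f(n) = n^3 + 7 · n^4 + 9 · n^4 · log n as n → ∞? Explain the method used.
f(n) ∈ Θ(n^4 · log n)

Compare the terms by growth order. For large n, n^a · (log n)^b dominates n^a' · (log n)^b' iff a > a', or (a = a' and b > b'). Ranking the 3 terms shows the dominant one is 9 · n^4 · log n. Hence f(n) ∈ Θ(n^4 · log n).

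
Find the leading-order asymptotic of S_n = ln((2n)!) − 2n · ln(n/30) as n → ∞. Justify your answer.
S_n ~ 2n · (ln 60 − 1) + O(ln n)

Stirling: ln((2n)!) = 2n ln(2n) − 2n + O(ln n).
  S_n = 2n ln(2n) − 2n − 2n ln(n/30) + O(ln n)
      = 2n ln(2n) − 2n ln n + 2n ln 30 − 2n + O(ln n)
      = 2n ln 2 + 2n ln 30 − 2n + O(ln n)
      = 2n (ln 60 − 1) + O(ln n).
Numerically ln(60) − 1 ≈ 3.0943.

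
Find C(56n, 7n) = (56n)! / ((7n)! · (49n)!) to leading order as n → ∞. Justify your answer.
C(56n, 7n) ~ (16777216/823543)^(7n) · sqrt(4/(7π·7n))

Write N = 7n. Apply Stirling to each factorial:
  (8N)! ~ sqrt(2π·8N) · (8N/e)^(8N),
  N! ~ sqrt(2π N) · (N/e)^N,
  (7N)! ~ sqrt(2π·7N) · (7N/e)^(7N).
The exponential factors combine to (8N)^(8N) / (N^N · (7N)^(7N)) = 8^(8N)/7^(7N) = (8^8/7^7)^N = (16777216/823543)^N.
The square-root prefactors combine to sqrt(2π·8N) / (sqrt(2π N)·sqrt(2π·7N)) = sqrt(8 / (2π·7·N)) = sqrt(4/(7π·7n)).
Substituting N = 7n: C(56n, 7n) ~ (16777216/823543)^(7n) · sqrt(4/(7π·7n)).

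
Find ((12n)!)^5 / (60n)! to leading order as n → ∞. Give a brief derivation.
((12n)!)^5/(60n)! ~ ((2π·12n)^(4/2) / sqrt(5)) · 5^(−5·12n)  →  0

Write N = 12n. Stirling: N! ~ sqrt(2π N)(N/e)^N and (5N)! ~ sqrt(2π·5N)·(5N/e)^(5N).
  (N!)^5/(5N)! ~ (2π N)^(5/2) (N/e)^(5N) / [sqrt(2π·5N) (5N/e)^(5N)]
     = (2π N)^(5/2) / sqrt(2π·5N) · (N/(5N))^(5N)
     = (2π N)^((5−1)/2) / sqrt(5) · 5^(−5N).
Since 5^5 > 1, the factor 5^(−5N) decays exponentially, so the ratio → 0. Substituting N = 12n gives the stated form.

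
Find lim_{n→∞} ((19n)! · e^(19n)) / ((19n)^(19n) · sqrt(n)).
lim = sqrt(2π·19)

Stirling: (19n)! ~ sqrt(2π·19n) · (19n/e)^(19n). Hence
  (19n)! · e^(19n) / (19n)^(19n) ~ sqrt(2π·19n).
Dividing by sqrt(n): sqrt(2π·19n) / sqrt(n) = sqrt(2π·19) · n^((1−1)/2), so the limit is sqrt(2π·19).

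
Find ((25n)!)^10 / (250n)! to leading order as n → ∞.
((25n)!)^10/(250n)! ~ ((2π·25n)^(9/2) / sqrt(10)) · 10^(−10·25n)  →  0

Write N = 25n. Stirling: N! ~ sqrt(2π N)(N/e)^N and (10N)! ~ sqrt(2π·10N)·(10N/e)^(10N).
  (N!)^10/(10N)! ~ (2π N)^(10/2) (N/e)^(10N) / [sqrt(2π·10N) (10N/e)^(10N)]
     = (2π N)^(10/2) / sqrt(2π·10N) · (N/(10N))^(10N)
     = (2π N)^((10−1)/2) / sqrt(10) · 10^(−10N).
Since 10^10 > 1, the factor 10^(−10N) decays exponentially, so the ratio → 0. Substituting N = 25n gives the stated form.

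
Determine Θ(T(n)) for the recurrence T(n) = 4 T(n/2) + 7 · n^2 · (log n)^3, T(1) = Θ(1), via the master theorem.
T(n) = Θ(n^2 · (log n)^4)

Here log_2 4 = 2 and f(n) = 7 · n^2 · (log n)^3 = Θ(n^(log_2 4) · (log n)^3). This is the extended Case 2 of the master theorem (f matches the critical exponent up to log factors), giving T(n) = Θ(n^(log_2 4) · (log n)^(3+1)) = Θ(n^2 · (log n)^4).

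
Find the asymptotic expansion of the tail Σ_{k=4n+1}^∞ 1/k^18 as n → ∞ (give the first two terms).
Σ_{k>4n} 1/k^18 = 1/(17 · (4n)^17) − 1/(2 · (4n)^18) + O(1/(4n)^19)

Compare to the integral: ∫_{4n}^∞ x^(−18) dx = [−x^(−17)/17]_{4n}^∞ = 1/((18−1)·(4n)^17). The Euler-Maclaurin correction adds −f(4n)/2 = −1/(2·(4n)^18). Euler-Maclaurin then gives
  Σ_{k>4n} 1/k^18 = ∫_{4n}^∞ dx/x^18 − 1/(2·(4n)^18) + O(1/(4n)^19).
(Equivalently this is ζ(18) − Σ_{k≤4n} 1/k^18.)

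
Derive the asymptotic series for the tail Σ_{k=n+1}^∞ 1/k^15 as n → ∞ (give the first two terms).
Σ_{k>n} 1/k^15 = 1/(14 · n^14) − 1/(2 · n^15) + O(1/n^16)

Compare to the integral: ∫_{n}^∞ x^(−15) dx = [−x^(−14)/14]_{n}^∞ = 1/((15−1)·n^14). The Euler-Maclaurin correction adds −f(n)/2 = −1/(2·n^15). Euler-Maclaurin then gives
  Σ_{k>n} 1/k^15 = ∫_{n}^∞ dx/x^15 − 1/(2·n^15) + O(1/n^16).
(Equivalently this is ζ(15) − Σ_{k≤n} 1/k^15.)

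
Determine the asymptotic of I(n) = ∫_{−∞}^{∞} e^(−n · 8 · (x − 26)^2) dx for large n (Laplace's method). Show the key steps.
I(n) = sqrt(π/(8n))

Here φ(x) = 8 · (x − 26)^2 has its unique minimum at x* = 26 with φ(x*) = 0 and φ''(x*) = 16. Laplace's method gives
  I(n) ~ e^(−n φ(x*)) · sqrt(2π / (n · φ''(x*))) = sqrt(2π / (16n)) = sqrt(π/(8n)).
This is exact: substituting u = (x − 26)·sqrt(8n) gives I(n) = (1/sqrt(8n)) ∫_{−∞}^{∞} e^(−u^2) du = sqrt(π/(8n)).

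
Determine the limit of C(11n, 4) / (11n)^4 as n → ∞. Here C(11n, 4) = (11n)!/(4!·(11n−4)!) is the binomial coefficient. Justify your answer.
lim = 1/4! = 1/24

With N = 11n → ∞: C(N, 4) / N^4 = [N(N−1)…(N−3)] / (4! · N^4) = (1/4!) · 1 · (1 − 1/(11n)) · (1 − 2/(11n)) · (1 − 3/(11n)). Each factor → 1 as N → ∞, so the limit is 1/4! = 1/24.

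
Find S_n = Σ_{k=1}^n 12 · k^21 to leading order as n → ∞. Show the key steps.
S_n ~ 6 · n^22 / 11

By integral comparison (Euler-Maclaurin), Σ_{k=1}^n 12 · k^21 = 12 · ∫_0^n x^21 dx + O(n^21) = 12 · n^22/22 = 6 · n^22 / 11 + O(n^21). (Equivalently, Faulhaber's formula gives the same leading term.)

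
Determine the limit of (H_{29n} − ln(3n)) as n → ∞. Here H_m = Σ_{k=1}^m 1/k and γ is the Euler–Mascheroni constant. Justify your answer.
lim = ln(29/3) + γ

By Euler-Maclaurin, H_m = ln m + γ + O(1/m). So
  H_{29n} − ln(3n) = ln(29n) + γ − ln(3n) + O(1/n)
                       = ln(29/3) + γ + O(1/n).
Hence the limit is ln(29/3) + γ.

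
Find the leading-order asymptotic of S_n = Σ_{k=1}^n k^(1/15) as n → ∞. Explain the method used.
S_n ~ (15/16) · n^(16/15)

Integral comparison: Σ_{k=1}^n k^(1/15) = ∫_0^n x^(1/15) dx + O(n^(1/15)). The integral is n^(1 + 1/15) / (1 + 1/15) = n^((1+15)/15) / ((1+15)/15) = (15/16) · n^(16/15).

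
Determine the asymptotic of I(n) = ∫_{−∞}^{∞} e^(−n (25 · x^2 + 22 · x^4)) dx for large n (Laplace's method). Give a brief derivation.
I(n) ~ sqrt(π/(25n))

φ(x) = 25 · x^2 + 22 · x^4 has its unique global minimum at x* = 0 (since φ'(x) = 50x + 88x^3 = 0 only at x = 0 for real x with both coefficients positive, and φ → ∞ as |x| → ∞). At x* = 0, φ(0) = 0 and φ''(0) = 50. Laplace's method then gives
  I(n) ~ sqrt(2π / (n · φ''(0))) · e^(−n φ(0)) = sqrt(2π / (50n)) = sqrt(π/(25n)).
The 22 · x^4 term contributes only at subleading order (an O(1/n) relative correction).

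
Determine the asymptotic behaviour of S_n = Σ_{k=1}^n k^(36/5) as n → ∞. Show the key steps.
S_n ~ (5/41) · n^(41/5)

Integral comparison: Σ_{k=1}^n k^(36/5) = ∫_0^n x^(36/5) dx + O(n^(36/5)). The integral is n^(1 + 36/5) / (1 + 36/5) = n^((36+5)/5) / ((36+5)/5) = (5/41) · n^(41/5).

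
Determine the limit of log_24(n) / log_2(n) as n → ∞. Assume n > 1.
lim = ln(2) / ln(24) = log_24(2)

Change of base: log_24(n) = ln n / ln 24 and log_2(n) = ln n / ln 2. The ratio is (ln n / ln 24) · (ln 2 / ln n) = ln 2 / ln 24, a constant independent of n. So the limit is ln 2 / ln 24 = log_24(2).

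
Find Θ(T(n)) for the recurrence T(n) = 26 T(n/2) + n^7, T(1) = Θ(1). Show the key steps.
T(n) = Θ(n^7)

log_2 26 ≈ 4.700. f(n) = n^7 dominates n^(log_2 26) since 7 > 4.700, and the regularity condition a·f(n/b) = 26·(n/2)^7 = (26/128)·n^7 ≤ c·f(n) holds with c = 26/128 ≈ 0.203 < 1. So this is Case 3: T(n) = Θ(f(n)) = Θ(n^7).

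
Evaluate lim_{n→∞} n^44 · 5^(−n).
lim = 0

Exponentials with base > 1 dominate every fixed polynomial: for any fixed c, n^c / 5^n → 0 as n → ∞ (e.g. by the ratio test, or by writing 5^n = e^(n ln 5) and noting e^(n ln 5) / n^c → ∞). Hence n^44 · 5^(−n) = n^44 / 5^n → 0.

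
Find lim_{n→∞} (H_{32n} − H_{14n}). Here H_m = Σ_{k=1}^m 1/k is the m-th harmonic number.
lim = ln(32/14) = ln(16/7)

Euler-Maclaurin gives H_m = ln m + γ + 1/(2m) + O(1/m^2). The γ and O(1/m) terms cancel in the difference:
  H_{32n} − H_{14n} = ln(32n) − ln(14n) + O(1/n) = ln(32/14) + O(1/n).
Hence the limit is ln(32/14) = ln(16/7).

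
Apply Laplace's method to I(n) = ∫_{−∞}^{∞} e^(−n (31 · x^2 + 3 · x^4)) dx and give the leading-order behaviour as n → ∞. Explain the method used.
I(n) ~ sqrt(π/(31n))

φ(x) = 31 · x^2 + 3 · x^4 has its unique global minimum at x* = 0 (since φ'(x) = 62x + 12x^3 = 0 only at x = 0 for real x with both coefficients positive, and φ → ∞ as |x| → ∞). At x* = 0, φ(0) = 0 and φ''(0) = 62. Laplace's method then gives
  I(n) ~ sqrt(2π / (n · φ''(0))) · e^(−n φ(0)) = sqrt(2π / (62n)) = sqrt(π/(31n)).
The 3 · x^4 term contributes only at subleading order (an O(1/n) relative correction).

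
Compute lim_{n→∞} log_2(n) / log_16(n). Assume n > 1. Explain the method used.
lim = ln(16) / ln(2) = log_2(16)

Change of base: log_2(n) = ln n / ln 2 and log_16(n) = ln n / ln 16. The ratio is (ln n / ln 2) · (ln 16 / ln n) = ln 16 / ln 2, a constant independent of n. So the limit is ln 16 / ln 2 = log_2(16).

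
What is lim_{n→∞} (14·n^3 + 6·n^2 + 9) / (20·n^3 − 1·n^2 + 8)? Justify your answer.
lim = 14/20 = 7/10

For large n the leading n^3 terms dominate both numerator and denominator. Dividing top and bottom by n^3, every other term tends to 0, leaving 14/20 = 7/10.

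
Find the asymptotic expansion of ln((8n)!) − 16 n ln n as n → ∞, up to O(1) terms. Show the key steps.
ln((8n)!) − 16 n ln n = −8 n ln n + 8(ln 8 − 1) n + (1/2) ln(2π·8n) + O(1/n)

Stirling: ln((8n)!) = 8n ln(8n) − 8n + (1/2) ln(2π·8n) + O(1/n).
Expand 8n ln(8n) = 8n (ln n + ln 8) = 8n ln n + 8n ln 8.
Subtract 16n ln n: leading term is (8 − 16) n ln n = −8 n ln n. The next term is 8n ln 8 − 8n = 8(ln 8 − 1) n. Then the (1/2) ln(2π·8n) correction.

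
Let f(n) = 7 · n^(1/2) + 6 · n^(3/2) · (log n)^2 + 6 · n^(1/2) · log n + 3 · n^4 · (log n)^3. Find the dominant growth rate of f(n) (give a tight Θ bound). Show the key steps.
f(n) ∈ Θ(n^4 · (log n)^3)

Compare the terms by growth order. For large n, n^a · (log n)^b dominates n^a' · (log n)^b' iff a > a', or (a = a' and b > b'). Ranking the 4 terms shows the dominant one is 3 · n^4 · (log n)^3. Hence f(n) ∈ Θ(n^4 · (log n)^3).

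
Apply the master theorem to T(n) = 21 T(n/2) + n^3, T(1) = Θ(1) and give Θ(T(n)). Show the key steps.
T(n) = Θ(n^(log_2 21))

Master theorem: compare f(n) = n^3 to n^(log_2 21) where log_2 21 ≈ 4.392. Since 3 < log_2 21, we have f(n) = O(n^(log_2 21 − ε)) for some ε > 0 — Case 1. Hence T(n) = Θ(n^(log_2 21)).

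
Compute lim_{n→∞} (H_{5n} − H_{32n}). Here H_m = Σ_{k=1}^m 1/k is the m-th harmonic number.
lim = ln(5/32)

Euler-Maclaurin gives H_m = ln m + γ + 1/(2m) + O(1/m^2). The γ and O(1/m) terms cancel in the difference:
  H_{5n} − H_{32n} = ln(5n) − ln(32n) + O(1/n) = ln(5/32) + O(1/n).
Hence the limit is ln(5/32).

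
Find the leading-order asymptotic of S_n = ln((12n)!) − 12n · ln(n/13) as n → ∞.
S_n ~ 12n · (ln 156 − 1) + O(ln n)

Stirling: ln((12n)!) = 12n ln(12n) − 12n + O(ln n).
  S_n = 12n ln(12n) − 12n − 12n ln(n/13) + O(ln n)
      = 12n ln(12n) − 12n ln n + 12n ln 13 − 12n + O(ln n)
      = 12n ln 12 + 12n ln 13 − 12n + O(ln n)
      = 12n (ln 156 − 1) + O(ln n).
Numerically ln(156) − 1 ≈ 4.0499.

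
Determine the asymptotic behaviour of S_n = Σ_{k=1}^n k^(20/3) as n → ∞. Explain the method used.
S_n ~ (3/23) · n^(23/3)

Integral comparison: Σ_{k=1}^n k^(20/3) = ∫_0^n x^(20/3) dx + O(n^(20/3)). The integral is n^(1 + 20/3) / (1 + 20/3) = n^((20+3)/3) / ((20+3)/3) = (3/23) · n^(23/3).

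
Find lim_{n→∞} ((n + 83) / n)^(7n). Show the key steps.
lim = e^581

Rewrite as (1 + 83/n)^(7n). By the standard limit (1 + x/n)^n → e^x, we have (1 + 83/n)^n → e^83, and raising to the 7th power gives e^581.
More precisely, ln[(1 + 83/n)^(7n)] = 7n · ln(1 + 83/n) = 7n · (83/n + O(1/n^2)) = 581 + O(1/n) → 581.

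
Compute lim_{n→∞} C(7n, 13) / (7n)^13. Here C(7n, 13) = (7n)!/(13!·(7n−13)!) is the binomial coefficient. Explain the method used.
lim = 1/13! = 1/6227020800

With N = 7n → ∞: C(N, 13) / N^13 = [N(N−1)…(N−12)] / (13! · N^13) = (1/13!) · 1 · (1 − 1/(7n)) · … · (1 − 12/(7n)). Each factor → 1 as N → ∞, so the limit is 1/13! = 1/6227020800.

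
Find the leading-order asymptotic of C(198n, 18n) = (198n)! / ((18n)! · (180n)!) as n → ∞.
C(198n, 18n) ~ (285311670611/10000000000)^(18n) · sqrt(11/(20π·18n))

Write N = 18n. Apply Stirling to each factorial:
  (11N)! ~ sqrt(2π·11N) · (11N/e)^(11N),
  N! ~ sqrt(2π N) · (N/e)^N,
  (10N)! ~ sqrt(2π·10N) · (10N/e)^(10N).
The exponential factors combine to (11N)^(11N) / (N^N · (10N)^(10N)) = 11^(11N)/10^(10N) = (11^11/10^10)^N = (285311670611/10000000000)^N.
The square-root prefactors combine to sqrt(2π·11N) / (sqrt(2π N)·sqrt(2π·10N)) = sqrt(11 / (2π·10·N)) = sqrt(11/(20π·18n)).
Substituting N = 18n: C(198n, 18n) ~ (285311670611/10000000000)^(18n) · sqrt(11/(20π·18n)).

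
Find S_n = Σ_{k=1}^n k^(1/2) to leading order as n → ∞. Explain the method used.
S_n ~ (2/3) · n^(3/2)

Integral comparison: Σ_{k=1}^n k^(1/2) = ∫_0^n x^(1/2) dx + O(n^(1/2)). The integral is n^(1 + 1/2) / (1 + 1/2) = n^((1+2)/2) / ((1+2)/2) = (2/3) · n^(3/2).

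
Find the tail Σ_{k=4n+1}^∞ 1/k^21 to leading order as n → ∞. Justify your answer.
Σ_{k>4n} 1/k^21 ~ 1/(20 · (4n)^20)

Compare to the integral: ∫_{4n}^∞ x^(−21) dx = [−x^(−20)/20]_{4n}^∞ = 1/((21−1)·(4n)^20). Euler-Maclaurin then gives
  Σ_{k>4n} 1/k^21 = ∫_{4n}^∞ dx/x^21 − 1/(2·(4n)^21) + O(1/(4n)^22).
(Equivalently this is ζ(21) − Σ_{k≤4n} 1/k^21.)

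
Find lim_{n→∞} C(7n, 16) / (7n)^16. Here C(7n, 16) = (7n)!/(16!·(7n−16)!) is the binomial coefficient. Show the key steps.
lim = 1/16! = 1/20922789888000

With N = 7n → ∞: C(N, 16) / N^16 = [N(N−1)…(N−15)] / (16! · N^16) = (1/16!) · 1 · (1 − 1/(7n)) · … · (1 − 15/(7n)). Each factor → 1 as N → ∞, so the limit is 1/16! = 1/20922789888000.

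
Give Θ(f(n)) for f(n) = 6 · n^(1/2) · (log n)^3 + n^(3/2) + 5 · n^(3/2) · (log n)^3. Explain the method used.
f(n) ∈ Θ(n^(3/2) · (log n)^3)

Compare the terms by growth order. For large n, n^a · (log n)^b dominates n^a' · (log n)^b' iff a > a', or (a = a' and b > b'). Ranking the 3 terms shows the dominant one is 5 · n^(3/2) · (log n)^3. Hence f(n) ∈ Θ(n^(3/2) · (log n)^3).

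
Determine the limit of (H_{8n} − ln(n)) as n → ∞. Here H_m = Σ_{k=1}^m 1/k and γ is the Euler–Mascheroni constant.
lim = ln 8 + γ

By Euler-Maclaurin, H_m = ln m + γ + O(1/m). So
  H_{8n} − ln(n) = ln(8n) + γ − ln(n) + O(1/n)
                       = ln(8/1) + γ + O(1/n).
Hence the limit is ln(8/1) + γ.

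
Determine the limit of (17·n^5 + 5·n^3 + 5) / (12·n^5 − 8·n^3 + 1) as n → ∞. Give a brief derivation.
lim = 17/12

For large n the leading n^5 terms dominate both numerator and denominator. Dividing top and bottom by n^5, every other term tends to 0, leaving 17/12.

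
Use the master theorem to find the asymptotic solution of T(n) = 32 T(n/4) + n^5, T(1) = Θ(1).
T(n) = Θ(n^5)

log_4 32 ≈ 2.500. f(n) = n^5 dominates n^(log_4 32) since 5 > 2.500, and the regularity condition a·f(n/b) = 32·(n/4)^5 = (32/1024)·n^5 ≤ c·f(n) holds with c = 32/1024 ≈ 0.0312 < 1. So this is Case 3: T(n) = Θ(f(n)) = Θ(n^5).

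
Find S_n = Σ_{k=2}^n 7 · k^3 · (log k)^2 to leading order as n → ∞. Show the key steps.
S_n ~ 7 · n^4 · (log n)^2 / 4

By integral comparison, S_n = ∫_1^n 7 · x^3 · (log x)^2 dx + O(n^3 · (log n)^2). For the integral, the leading term of ∫_1^n x^3 (log x)^2 dx is n^4/4 · (log n)^2 (by repeated integration by parts; each step lowers the log-exponent and produces a relatively O(1/log n) correction). Hence S_n ~ 7 · n^4 · (log n)^2 / 4.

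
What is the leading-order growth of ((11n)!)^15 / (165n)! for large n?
((11n)!)^15/(165n)! ~ ((2π·11n)^(14/2) / sqrt(15)) · 15^(−15·11n)  →  0

Write N = 11n. Stirling: N! ~ sqrt(2π N)(N/e)^N and (15N)! ~ sqrt(2π·15N)·(15N/e)^(15N).
  (N!)^15/(15N)! ~ (2π N)^(15/2) (N/e)^(15N) / [sqrt(2π·15N) (15N/e)^(15N)]
     = (2π N)^(15/2) / sqrt(2π·15N) · (N/(15N))^(15N)
     = (2π N)^((15−1)/2) / sqrt(15) · 15^(−15N).
Since 15^15 > 1, the factor 15^(−15N) decays exponentially, so the ratio → 0. Substituting N = 11n gives the stated form.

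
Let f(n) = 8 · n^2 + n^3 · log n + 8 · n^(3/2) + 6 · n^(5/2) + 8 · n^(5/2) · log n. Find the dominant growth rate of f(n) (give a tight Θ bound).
f(n) ∈ Θ(n^3 · log n)

Compare the terms by growth order. For large n, n^a · (log n)^b dominates n^a' · (log n)^b' iff a > a', or (a = a' and b > b'). Ranking the 5 terms shows the dominant one is n^3 · log n. Hence f(n) ∈ Θ(n^3 · log n).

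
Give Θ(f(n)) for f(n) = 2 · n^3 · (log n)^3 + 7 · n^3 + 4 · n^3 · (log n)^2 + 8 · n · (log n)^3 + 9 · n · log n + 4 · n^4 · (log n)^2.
f(n) ∈ Θ(n^4 · (log n)^2)

Compare the terms by growth order. For large n, n^a · (log n)^b dominates n^a' · (log n)^b' iff a > a', or (a = a' and b > b'). Ranking the 6 terms shows the dominant one is 4 · n^4 · (log n)^2. Hence f(n) ∈ Θ(n^4 · (log n)^2).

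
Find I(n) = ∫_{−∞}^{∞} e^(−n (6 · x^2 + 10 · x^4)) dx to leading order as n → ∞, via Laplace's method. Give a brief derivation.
I(n) ~ sqrt(π/(6n))

φ(x) = 6 · x^2 + 10 · x^4 has its unique global minimum at x* = 0 (since φ'(x) = 12x + 40x^3 = 0 only at x = 0 for real x with both coefficients positive, and φ → ∞ as |x| → ∞). At x* = 0, φ(0) = 0 and φ''(0) = 12. Laplace's method then gives
  I(n) ~ sqrt(2π / (n · φ''(0))) · e^(−n φ(0)) = sqrt(2π / (12n)) = sqrt(π/(6n)).
The 10 · x^4 term contributes only at subleading order (an O(1/n) relative correction).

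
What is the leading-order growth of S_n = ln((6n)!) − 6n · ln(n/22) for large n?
S_n ~ 6n · (ln 132 − 1) + O(ln n)

Stirling: ln((6n)!) = 6n ln(6n) − 6n + O(ln n).
  S_n = 6n ln(6n) − 6n − 6n ln(n/22) + O(ln n)
      = 6n ln(6n) − 6n ln n + 6n ln 22 − 6n + O(ln n)
      = 6n ln 6 + 6n ln 22 − 6n + O(ln n)
      = 6n (ln 132 − 1) + O(ln n).
Numerically ln(132) − 1 ≈ 3.8828.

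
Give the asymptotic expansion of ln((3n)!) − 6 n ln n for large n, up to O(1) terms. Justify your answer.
ln((3n)!) − 6 n ln n = −3 n ln n + 3(ln 3 − 1) n + (1/2) ln(2π·3n) + O(1/n)

Stirling: ln((3n)!) = 3n ln(3n) − 3n + (1/2) ln(2π·3n) + O(1/n).
Expand 3n ln(3n) = 3n (ln n + ln 3) = 3n ln n + 3n ln 3.
Subtract 6n ln n: leading term is (3 − 6) n ln n = −3 n ln n. The next term is 3n ln 3 − 3n = 3(ln 3 − 1) n. Then the (1/2) ln(2π·3n) correction.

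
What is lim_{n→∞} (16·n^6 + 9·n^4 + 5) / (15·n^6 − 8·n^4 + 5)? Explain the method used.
lim = 16/15

For large n the leading n^6 terms dominate both numerator and denominator. Dividing top and bottom by n^6, every other term tends to 0, leaving 16/15.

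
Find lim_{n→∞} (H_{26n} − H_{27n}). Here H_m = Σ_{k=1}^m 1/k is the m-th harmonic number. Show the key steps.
lim = ln(26/27)

Euler-Maclaurin gives H_m = ln m + γ + 1/(2m) + O(1/m^2). The γ and O(1/m) terms cancel in the difference:
  H_{26n} − H_{27n} = ln(26n) − ln(27n) + O(1/n) = ln(26/27) + O(1/n).
Hence the limit is ln(26/27).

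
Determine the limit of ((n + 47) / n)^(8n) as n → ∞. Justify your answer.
lim = e^376

Rewrite as (1 + 47/n)^(8n). By the standard limit (1 + x/n)^n → e^x, we have (1 + 47/n)^n → e^47, and raising to the 8th power gives e^376.
More precisely, ln[(1 + 47/n)^(8n)] = 8n · ln(1 + 47/n) = 8n · (47/n + O(1/n^2)) = 376 + O(1/n) → 376.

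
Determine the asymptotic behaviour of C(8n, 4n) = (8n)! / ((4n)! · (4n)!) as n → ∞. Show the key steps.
C(8n, 4n) ~ (4)^(4n) · sqrt(1/(π·4n))

Write N = 4n. Apply Stirling to each factorial:
  (2N)! ~ sqrt(2π·2N) · (2N/e)^(2N),
  N! ~ sqrt(2π N) · (N/e)^N,
  (1N)! ~ sqrt(2π·1N) · (1N/e)^(1N).
The exponential factors combine to (2N)^(2N) / (N^N · (1N)^(1N)) = 2^(2N)/1^(1N) = (2^2/1^1)^N = (4)^N.
The square-root prefactors combine to sqrt(2π·2N) / (sqrt(2π N)·sqrt(2π·1N)) = sqrt(2 / (2π·1·N)) = sqrt(1/(π·4n)).
Substituting N = 4n: C(8n, 4n) ~ (4)^(4n) · sqrt(1/(π·4n)).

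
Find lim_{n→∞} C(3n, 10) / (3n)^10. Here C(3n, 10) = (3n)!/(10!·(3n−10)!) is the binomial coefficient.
lim = 1/10! = 1/3628800

With N = 3n → ∞: C(N, 10) / N^10 = [N(N−1)…(N−9)] / (10! · N^10) = (1/10!) · 1 · (1 − 1/(3n)) · … · (1 − 9/(3n)). Each factor → 1 as N → ∞, so the limit is 1/10! = 1/3628800.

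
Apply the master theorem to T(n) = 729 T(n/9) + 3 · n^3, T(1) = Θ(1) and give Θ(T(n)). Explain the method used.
T(n) = Θ(n^3 log n)

log_9 729 = 3, and f(n) = 3 · n^3 = Θ(n^(log_9 729)). This is Case 2 of the master theorem: T(n) = Θ(f(n) · log n) = Θ(n^3 log n).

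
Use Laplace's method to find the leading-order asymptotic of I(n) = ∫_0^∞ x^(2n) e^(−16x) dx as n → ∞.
I(n) ~ (sqrt(2π·2n) / 16) · (2n/(16e))^(2n)

Write the integrand as exp(2n ln x − 16x) and set f(x) = 2n ln x − 16x. Then f'(x) = 2n/x − 16 = 0 at x* = 2n/16, and f''(x*) = −2n/x*^2 = −16^2/(2n). Laplace's method (interior maximum) gives
  I(n) ~ e^(f(x*)) · sqrt(2π / |f''(x*)|)
        = exp(2n ln(2n/16) − 2n) · sqrt(2π · 2n / 16^2)
        = (2n/16)^(2n) e^(−2n) · sqrt(2π·2n) / 16
        = (sqrt(2π·2n) / 16) · (2n/(16e))^(2n).
This matches Γ(2n+1)/16^(2n+1) with Stirling applied to Γ.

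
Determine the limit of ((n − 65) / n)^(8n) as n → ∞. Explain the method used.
lim = e^(−520)

Rewrite as (1 − 65/n)^(8n). By the standard limit (1 + x/n)^n → e^x, we have (1 − 65/n)^n → e^(−65), and raising to the 8th power gives e^(−520).
More precisely, ln[(1 − 65/n)^(8n)] = 8n · ln(1 − 65/n) = 8n · (-65/n + O(1/n^2)) = -520 + O(1/n) → -520.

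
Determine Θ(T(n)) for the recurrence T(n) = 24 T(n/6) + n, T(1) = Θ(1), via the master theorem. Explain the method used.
T(n) = Θ(n^(log_6 24))

Master theorem: compare f(n) = n to n^(log_6 24) where log_6 24 ≈ 1.774. Since 1 < log_6 24, we have f(n) = O(n^(log_6 24 − ε)) for some ε > 0 — Case 1. Hence T(n) = Θ(n^(log_6 24)).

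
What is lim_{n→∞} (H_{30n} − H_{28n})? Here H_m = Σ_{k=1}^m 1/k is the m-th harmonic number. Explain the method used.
lim = ln(30/28) = ln(15/14)

Euler-Maclaurin gives H_m = ln m + γ + 1/(2m) + O(1/m^2). The γ and O(1/m) terms cancel in the difference:
  H_{30n} − H_{28n} = ln(30n) − ln(28n) + O(1/n) = ln(30/28) + O(1/n).
Hence the limit is ln(30/28) = ln(15/14).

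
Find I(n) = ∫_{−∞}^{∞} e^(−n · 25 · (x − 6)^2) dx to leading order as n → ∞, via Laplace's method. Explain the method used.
I(n) = sqrt(π/(25n))

Here φ(x) = 25 · (x − 6)^2 has its unique minimum at x* = 6 with φ(x*) = 0 and φ''(x*) = 50. Laplace's method gives
  I(n) ~ e^(−n φ(x*)) · sqrt(2π / (n · φ''(x*))) = sqrt(2π / (50n)) = sqrt(π/(25n)).
This is exact: substituting u = (x − 6)·sqrt(25n) gives I(n) = (1/sqrt(25n)) ∫_{−∞}^{∞} e^(−u^2) du = sqrt(π/(25n)).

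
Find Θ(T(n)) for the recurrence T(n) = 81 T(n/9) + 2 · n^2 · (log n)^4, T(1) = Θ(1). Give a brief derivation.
T(n) = Θ(n^2 · (log n)^5)

Here log_9 81 = 2 and f(n) = 2 · n^2 · (log n)^4 = Θ(n^(log_9 81) · (log n)^4). This is the extended Case 2 of the master theorem (f matches the critical exponent up to log factors), giving T(n) = Θ(n^(log_9 81) · (log n)^(4+1)) = Θ(n^2 · (log n)^5).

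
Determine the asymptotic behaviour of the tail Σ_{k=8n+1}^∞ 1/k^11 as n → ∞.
Σ_{k>8n} 1/k^11 ~ 1/(10 · (8n)^10)

Compare to the integral: ∫_{8n}^∞ x^(−11) dx = [−x^(−10)/10]_{8n}^∞ = 1/((11−1)·(8n)^10). Euler-Maclaurin then gives
  Σ_{k>8n} 1/k^11 = ∫_{8n}^∞ dx/x^11 − 1/(2·(8n)^11) + O(1/(8n)^12).
(Equivalently this is ζ(11) − Σ_{k≤8n} 1/k^11.)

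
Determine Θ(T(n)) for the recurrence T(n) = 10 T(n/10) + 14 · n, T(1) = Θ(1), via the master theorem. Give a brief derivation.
T(n) = Θ(n log n)

log_10 10 = 1, and f(n) = 14 · n = Θ(n^(log_10 10)). This is Case 2 of the master theorem: T(n) = Θ(f(n) · log n) = Θ(n log n).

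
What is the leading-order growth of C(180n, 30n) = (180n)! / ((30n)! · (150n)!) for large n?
C(180n, 30n) ~ (46656/3125)^(30n) · sqrt(3/(5π·30n))

Write N = 30n. Apply Stirling to each factorial:
  (6N)! ~ sqrt(2π·6N) · (6N/e)^(6N),
  N! ~ sqrt(2π N) · (N/e)^N,
  (5N)! ~ sqrt(2π·5N) · (5N/e)^(5N).
The exponential factors combine to (6N)^(6N) / (N^N · (5N)^(5N)) = 6^(6N)/5^(5N) = (6^6/5^5)^N = (46656/3125)^N.
The square-root prefactors combine to sqrt(2π·6N) / (sqrt(2π N)·sqrt(2π·5N)) = sqrt(6 / (2π·5·N)) = sqrt(3/(5π·30n)).
Substituting N = 30n: C(180n, 30n) ~ (46656/3125)^(30n) · sqrt(3/(5π·30n)).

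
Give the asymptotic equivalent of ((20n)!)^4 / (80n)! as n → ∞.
((20n)!)^4/(80n)! ~ ((2π·20n)^(3/2) / 2) · 4^(−4·20n)  →  0

Write N = 20n. Stirling: N! ~ sqrt(2π N)(N/e)^N and (4N)! ~ sqrt(2π·4N)·(4N/e)^(4N).
  (N!)^4/(4N)! ~ (2π N)^(4/2) (N/e)^(4N) / [sqrt(2π·4N) (4N/e)^(4N)]
     = (2π N)^(4/2) / sqrt(2π·4N) · (N/(4N))^(4N)
     = (2π N)^((4−1)/2) / 2 · 4^(−4N).
Since 4^4 > 1, the factor 4^(−4N) decays exponentially, so the ratio → 0. Substituting N = 20n gives the stated form.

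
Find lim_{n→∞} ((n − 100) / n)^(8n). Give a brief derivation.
lim = e^(−800)

Rewrite as (1 − 100/n)^(8n). By the standard limit (1 + x/n)^n → e^x, we have (1 − 100/n)^n → e^(−100), and raising to the 8th power gives e^(−800).
More precisely, ln[(1 − 100/n)^(8n)] = 8n · ln(1 − 100/n) = 8n · (-100/n + O(1/n^2)) = -800 + O(1/n) → -800.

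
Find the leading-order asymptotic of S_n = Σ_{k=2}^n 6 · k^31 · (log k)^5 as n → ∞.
S_n ~ 3 · n^32 · (log n)^5 / 16

By integral comparison, S_n = ∫_1^n 6 · x^31 · (log x)^5 dx + O(n^31 · (log n)^5). For the integral, the leading term of ∫_1^n x^31 (log x)^5 dx is n^32/32 · (log n)^5 (by repeated integration by parts; each step lowers the log-exponent and produces a relatively O(1/log n) correction). Hence S_n ~ 3 · n^32 · (log n)^5 / 16.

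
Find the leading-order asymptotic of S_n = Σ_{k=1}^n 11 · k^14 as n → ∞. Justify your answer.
S_n ~ 11 · n^15 / 15

By integral comparison (Euler-Maclaurin), Σ_{k=1}^n 11 · k^14 = 11 · ∫_0^n x^14 dx + O(n^14) = 11 · n^15/15 + O(n^14). (Equivalently, Faulhaber's formula gives the same leading term.)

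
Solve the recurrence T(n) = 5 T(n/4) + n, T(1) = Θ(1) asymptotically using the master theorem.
T(n) = Θ(n^(log_4 5))

Master theorem: compare f(n) = n to n^(log_4 5) where log_4 5 ≈ 1.161. Since 1 < log_4 5, we have f(n) = O(n^(log_4 5 − ε)) for some ε > 0 — Case 1. Hence T(n) = Θ(n^(log_4 5)).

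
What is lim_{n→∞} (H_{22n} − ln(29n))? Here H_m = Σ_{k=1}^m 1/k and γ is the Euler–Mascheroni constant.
lim = ln(22/29) + γ

By Euler-Maclaurin, H_m = ln m + γ + O(1/m). So
  H_{22n} − ln(29n) = ln(22n) + γ − ln(29n) + O(1/n)
                       = ln(22/29) + γ + O(1/n).
Hence the limit is ln(22/29) + γ.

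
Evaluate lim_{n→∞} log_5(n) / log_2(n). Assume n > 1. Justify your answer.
lim = ln(2) / ln(5) = log_5(2)

Change of base: log_5(n) = ln n / ln 5 and log_2(n) = ln n / ln 2. The ratio is (ln n / ln 5) · (ln 2 / ln n) = ln 2 / ln 5, a constant independent of n. So the limit is ln 2 / ln 5 = log_5(2).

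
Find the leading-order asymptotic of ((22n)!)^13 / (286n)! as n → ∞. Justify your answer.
((22n)!)^13/(286n)! ~ ((2π·22n)^(12/2) / sqrt(13)) · 13^(−13·22n)  →  0

Write N = 22n. Stirling: N! ~ sqrt(2π N)(N/e)^N and (13N)! ~ sqrt(2π·13N)·(13N/e)^(13N).
  (N!)^13/(13N)! ~ (2π N)^(13/2) (N/e)^(13N) / [sqrt(2π·13N) (13N/e)^(13N)]
     = (2π N)^(13/2) / sqrt(2π·13N) · (N/(13N))^(13N)
     = (2π N)^((13−1)/2) / sqrt(13) · 13^(−13N).
Since 13^13 > 1, the factor 13^(−13N) decays exponentially, so the ratio → 0. Substituting N = 22n gives the stated form.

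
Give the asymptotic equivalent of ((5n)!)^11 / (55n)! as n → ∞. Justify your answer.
((5n)!)^11/(55n)! ~ ((2π·5n)^(10/2) / sqrt(11)) · 11^(−11·5n)  →  0

Write N = 5n. Stirling: N! ~ sqrt(2π N)(N/e)^N and (11N)! ~ sqrt(2π·11N)·(11N/e)^(11N).
  (N!)^11/(11N)! ~ (2π N)^(11/2) (N/e)^(11N) / [sqrt(2π·11N) (11N/e)^(11N)]
     = (2π N)^(11/2) / sqrt(2π·11N) · (N/(11N))^(11N)
     = (2π N)^((11−1)/2) / sqrt(11) · 11^(−11N).
Since 11^11 > 1, the factor 11^(−11N) decays exponentially, so the ratio → 0. Substituting N = 5n gives the stated form.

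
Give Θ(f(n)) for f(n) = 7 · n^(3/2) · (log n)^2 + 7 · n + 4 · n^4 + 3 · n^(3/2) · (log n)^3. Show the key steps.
f(n) ∈ Θ(n^4)

Compare the terms by growth order. For large n, n^a · (log n)^b dominates n^a' · (log n)^b' iff a > a', or (a = a' and b > b'). Ranking the 4 terms shows the dominant one is 4 · n^4. Hence f(n) ∈ Θ(n^4).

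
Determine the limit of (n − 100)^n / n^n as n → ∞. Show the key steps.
lim = e^(−100)

Rewrite as (1 − 100/n)^(n). By the standard limit (1 + x/n)^n → e^x, we have (1 − 100/n)^n → e^(−100), and raising to the 1st power gives e^(−100).
More precisely, ln[(1 − 100/n)^(n)] = n · ln(1 − 100/n) = n · (-100/n + O(1/n^2)) = -100 + O(1/n) → -100.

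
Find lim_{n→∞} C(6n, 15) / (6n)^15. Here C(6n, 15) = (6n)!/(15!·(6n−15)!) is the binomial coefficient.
lim = 1/15! = 1/1307674368000

With N = 6n → ∞: C(N, 15) / N^15 = [N(N−1)…(N−14)] / (15! · N^15) = (1/15!) · 1 · (1 − 1/(6n)) · … · (1 − 14/(6n)). Each factor → 1 as N → ∞, so the limit is 1/15! = 1/1307674368000.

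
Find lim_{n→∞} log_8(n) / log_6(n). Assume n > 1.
lim = ln(6) / ln(8) = log_8(6)

Change of base: log_8(n) = ln n / ln 8 and log_6(n) = ln n / ln 6. The ratio is (ln n / ln 8) · (ln 6 / ln n) = ln 6 / ln 8, a constant independent of n. So the limit is ln 6 / ln 8 = log_8(6).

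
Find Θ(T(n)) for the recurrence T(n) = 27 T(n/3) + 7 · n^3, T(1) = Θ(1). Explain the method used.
T(n) = Θ(n^3 log n)

log_3 27 = 3, and f(n) = 7 · n^3 = Θ(n^(log_3 27)). This is Case 2 of the master theorem: T(n) = Θ(f(n) · log n) = Θ(n^3 log n).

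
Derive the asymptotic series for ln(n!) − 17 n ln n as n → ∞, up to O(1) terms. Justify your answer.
ln(n!) − 17 n ln n = −16 n ln n − n + (1/2) ln(2π n) + O(1/n)

Stirling: ln((n)!) = n ln(n) − n + (1/2) ln(2π·n) + O(1/n).
Here n ln(n) = n ln n.
Subtract 17n ln n: leading term is (1 − 17) n ln n = −16 n ln n. The next term is −n. Then the (1/2) ln(2π·n) correction.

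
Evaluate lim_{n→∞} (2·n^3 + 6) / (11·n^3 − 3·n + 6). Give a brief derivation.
lim = 2/11

For large n the leading n^3 terms dominate both numerator and denominator. Dividing top and bottom by n^3, every other term tends to 0, leaving 2/11.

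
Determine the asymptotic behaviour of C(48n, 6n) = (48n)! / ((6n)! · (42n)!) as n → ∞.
C(48n, 6n) ~ (16777216/823543)^(6n) · sqrt(4/(7π·6n))

Write N = 6n. Apply Stirling to each factorial:
  (8N)! ~ sqrt(2π·8N) · (8N/e)^(8N),
  N! ~ sqrt(2π N) · (N/e)^N,
  (7N)! ~ sqrt(2π·7N) · (7N/e)^(7N).
The exponential factors combine to (8N)^(8N) / (N^N · (7N)^(7N)) = 8^(8N)/7^(7N) = (8^8/7^7)^N = (16777216/823543)^N.
The square-root prefactors combine to sqrt(2π·8N) / (sqrt(2π N)·sqrt(2π·7N)) = sqrt(8 / (2π·7·N)) = sqrt(4/(7π·6n)).
Substituting N = 6n: C(48n, 6n) ~ (16777216/823543)^(6n) · sqrt(4/(7π·6n)).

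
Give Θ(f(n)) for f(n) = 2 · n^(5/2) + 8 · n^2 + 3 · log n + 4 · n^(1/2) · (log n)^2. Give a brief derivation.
f(n) ∈ Θ(n^(5/2))

Compare the terms by growth order. For large n, n^a · (log n)^b dominates n^a' · (log n)^b' iff a > a', or (a = a' and b > b'). Ranking the 4 terms shows the dominant one is 2 · n^(5/2). Hence f(n) ∈ Θ(n^(5/2)).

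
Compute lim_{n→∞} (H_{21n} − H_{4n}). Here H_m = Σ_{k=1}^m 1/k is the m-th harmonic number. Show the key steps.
lim = ln(21/4)

Euler-Maclaurin gives H_m = ln m + γ + 1/(2m) + O(1/m^2). The γ and O(1/m) terms cancel in the difference:
  H_{21n} − H_{4n} = ln(21n) − ln(4n) + O(1/n) = ln(21/4) + O(1/n).
Hence the limit is ln(21/4).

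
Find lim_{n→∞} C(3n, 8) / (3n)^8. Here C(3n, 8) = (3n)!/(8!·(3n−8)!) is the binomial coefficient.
lim = 1/8! = 1/40320

With N = 3n → ∞: C(N, 8) / N^8 = [N(N−1)…(N−7)] / (8! · N^8) = (1/8!) · 1 · (1 − 1/(3n)) · … · (1 − 7/(3n)). Each factor → 1 as N → ∞, so the limit is 1/8! = 1/40320.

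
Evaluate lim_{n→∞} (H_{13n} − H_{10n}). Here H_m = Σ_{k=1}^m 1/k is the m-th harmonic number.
lim = ln(13/10)

Euler-Maclaurin gives H_m = ln m + γ + 1/(2m) + O(1/m^2). The γ and O(1/m) terms cancel in the difference:
  H_{13n} − H_{10n} = ln(13n) − ln(10n) + O(1/n) = ln(13/10) + O(1/n).
Hence the limit is ln(13/10).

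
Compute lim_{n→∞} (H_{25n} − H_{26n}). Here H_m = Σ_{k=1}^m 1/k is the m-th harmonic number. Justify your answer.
lim = ln(25/26)

Euler-Maclaurin gives H_m = ln m + γ + 1/(2m) + O(1/m^2). The γ and O(1/m) terms cancel in the difference:
  H_{25n} − H_{26n} = ln(25n) − ln(26n) + O(1/n) = ln(25/26) + O(1/n).
Hence the limit is ln(25/26).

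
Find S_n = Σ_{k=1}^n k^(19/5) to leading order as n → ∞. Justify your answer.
S_n ~ (5/24) · n^(24/5)

Integral comparison: Σ_{k=1}^n k^(19/5) = ∫_0^n x^(19/5) dx + O(n^(19/5)). The integral is n^(1 + 19/5) / (1 + 19/5) = n^((19+5)/5) / ((19+5)/5) = (5/24) · n^(24/5).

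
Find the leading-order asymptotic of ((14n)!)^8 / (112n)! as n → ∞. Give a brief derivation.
((14n)!)^8/(112n)! ~ ((2π·14n)^(7/2) / sqrt(8)) · 8^(−8·14n)  →  0

Write N = 14n. Stirling: N! ~ sqrt(2π N)(N/e)^N and (8N)! ~ sqrt(2π·8N)·(8N/e)^(8N).
  (N!)^8/(8N)! ~ (2π N)^(8/2) (N/e)^(8N) / [sqrt(2π·8N) (8N/e)^(8N)]
     = (2π N)^(8/2) / sqrt(2π·8N) · (N/(8N))^(8N)
     = (2π N)^((8−1)/2) / sqrt(8) · 8^(−8N).
Since 8^8 > 1, the factor 8^(−8N) decays exponentially, so the ratio → 0. Substituting N = 14n gives the stated form.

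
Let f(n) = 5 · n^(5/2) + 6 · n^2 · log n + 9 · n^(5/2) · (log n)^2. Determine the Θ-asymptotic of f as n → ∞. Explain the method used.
f(n) ∈ Θ(n^(5/2) · (log n)^2)

Compare the terms by growth order. For large n, n^a · (log n)^b dominates n^a' · (log n)^b' iff a > a', or (a = a' and b > b'). Ranking the 3 terms shows the dominant one is 9 · n^(5/2) · (log n)^2. Hence f(n) ∈ Θ(n^(5/2) · (log n)^2).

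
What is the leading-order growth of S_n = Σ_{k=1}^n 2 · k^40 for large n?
S_n ~ 2 · n^41 / 41

By integral comparison (Euler-Maclaurin), Σ_{k=1}^n 2 · k^40 = 2 · ∫_0^n x^40 dx + O(n^40) = 2 · n^41/41 + O(n^40). (Equivalently, Faulhaber's formula gives the same leading term.)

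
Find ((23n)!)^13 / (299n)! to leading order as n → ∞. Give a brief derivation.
((23n)!)^13/(299n)! ~ ((2π·23n)^(12/2) / sqrt(13)) · 13^(−13·23n)  →  0

Write N = 23n. Stirling: N! ~ sqrt(2π N)(N/e)^N and (13N)! ~ sqrt(2π·13N)·(13N/e)^(13N).
  (N!)^13/(13N)! ~ (2π N)^(13/2) (N/e)^(13N) / [sqrt(2π·13N) (13N/e)^(13N)]
     = (2π N)^(13/2) / sqrt(2π·13N) · (N/(13N))^(13N)
     = (2π N)^((13−1)/2) / sqrt(13) · 13^(−13N).
Since 13^13 > 1, the factor 13^(−13N) decays exponentially, so the ratio → 0. Substituting N = 23n gives the stated form.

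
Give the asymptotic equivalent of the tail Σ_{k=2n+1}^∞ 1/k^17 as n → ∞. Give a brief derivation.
Σ_{k>2n} 1/k^17 ~ 1/(16 · (2n)^16)

Compare to the integral: ∫_{2n}^∞ x^(−17) dx = [−x^(−16)/16]_{2n}^∞ = 1/((17−1)·(2n)^16). Euler-Maclaurin then gives
  Σ_{k>2n} 1/k^17 = ∫_{2n}^∞ dx/x^17 − 1/(2·(2n)^17) + O(1/(2n)^18).
(Equivalently this is ζ(17) − Σ_{k≤2n} 1/k^17.)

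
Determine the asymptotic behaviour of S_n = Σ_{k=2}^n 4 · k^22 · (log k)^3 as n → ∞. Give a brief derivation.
S_n ~ 4 · n^23 · (log n)^3 / 23

By integral comparison, S_n = ∫_1^n 4 · x^22 · (log x)^3 dx + O(n^22 · (log n)^3). For the integral, the leading term of ∫_1^n x^22 (log x)^3 dx is n^23/23 · (log n)^3 (by repeated integration by parts; each step lowers the log-exponent and produces a relatively O(1/log n) correction). Hence S_n ~ 4 · n^23 · (log n)^3 / 23.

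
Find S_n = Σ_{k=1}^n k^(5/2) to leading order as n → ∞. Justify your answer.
S_n ~ (2/7) · n^(7/2)

Integral comparison: Σ_{k=1}^n k^(5/2) = ∫_0^n x^(5/2) dx + O(n^(5/2)). The integral is n^(1 + 5/2) / (1 + 5/2) = n^((5+2)/2) / ((5+2)/2) = (2/7) · n^(7/2).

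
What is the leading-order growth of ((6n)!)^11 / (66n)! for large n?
((6n)!)^11/(66n)! ~ ((2π·6n)^(10/2) / sqrt(11)) · 11^(−11·6n)  →  0

Write N = 6n. Stirling: N! ~ sqrt(2π N)(N/e)^N and (11N)! ~ sqrt(2π·11N)·(11N/e)^(11N).
  (N!)^11/(11N)! ~ (2π N)^(11/2) (N/e)^(11N) / [sqrt(2π·11N) (11N/e)^(11N)]
     = (2π N)^(11/2) / sqrt(2π·11N) · (N/(11N))^(11N)
     = (2π N)^((11−1)/2) / sqrt(11) · 11^(−11N).
Since 11^11 > 1, the factor 11^(−11N) decays exponentially, so the ratio → 0. Substituting N = 6n gives the stated form.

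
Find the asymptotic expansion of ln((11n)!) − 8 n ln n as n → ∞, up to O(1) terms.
ln((11n)!) − 8 n ln n = 3 n ln n + 11(ln 11 − 1) n + (1/2) ln(2π·11n) + O(1/n)

Stirling: ln((11n)!) = 11n ln(11n) − 11n + (1/2) ln(2π·11n) + O(1/n).
Expand 11n ln(11n) = 11n (ln n + ln 11) = 11n ln n + 11n ln 11.
Subtract 8n ln n: leading term is (11 − 8) n ln n = 3 n ln n. The next term is 11n ln 11 − 11n = 11(ln 11 − 1) n. Then the (1/2) ln(2π·11n) correction.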